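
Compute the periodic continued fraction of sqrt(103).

Write x_i = (sqrt(103) + m_i)/d_i with (m_0, d_0) = (0, 1). a_0 = floor(sqrt(103)) = 10, since 10^2 = 100 <= 103 < 121 = 11^2.
Iterate m_{i+1} = d_i*a_i - m_i, d_{i+1} = (103 - m_{i+1}^2)/d_i, a_{i+1} = floor((a_0 + m_{i+1})/d_{i+1}):
  m_1 = 1*10 - 0 = 10, d_1 = (103 - 10^2)/1 = 3/1 = 3, a_1 = floor((10 + 10)/3) = 6.
  m_2 = 3*6 - 10 = 8, d_2 = (103 - 8^2)/3 = 39/3 = 13, a_2 = floor((10 + 8)/13) = 1.
  m_3 = 13*1 - 8 = 5, d_3 = (103 - 5^2)/13 = 78/13 = 6, a_3 = floor((10 + 5)/6) = 2.
  m_4 = 6*2 - 5 = 7, d_4 = (103 - 7^2)/6 = 54/6 = 9, a_4 = floor((10 + 7)/9) = 1.
  m_5 = 9*1 - 7 = 2, d_5 = (103 - 2^2)/9 = 99/9 = 11, a_5 = floor((10 + 2)/11) = 1.
  m_6 = 11*1 - 2 = 9, d_6 = (103 - 9^2)/11 = 22/11 = 2, a_6 = floor((10 + 9)/2) = 9.
  m_7 = 2*9 - 9 = 9, d_7 = (103 - 9^2)/2 = 22/2 = 11, a_7 = floor((10 + 9)/11) = 1.
  m_8 = 11*1 - 9 = 2, d_8 = (103 - 2^2)/11 = 99/11 = 9, a_8 = floor((10 + 2)/9) = 1.
  m_9 = 9*1 - 2 = 7, d_9 = (103 - 7^2)/9 = 54/9 = 6, a_9 = floor((10 + 7)/6) = 2.
  m_10 = 6*2 - 7 = 5, d_10 = (103 - 5^2)/6 = 78/6 = 13, a_10 = floor((10 + 5)/13) = 1.
  m_11 = 13*1 - 5 = 8, d_11 = (103 - 8^2)/13 = 39/13 = 3, a_11 = floor((10 + 8)/3) = 6.
  m_12 = 3*6 - 8 = 10, d_12 = (103 - 10^2)/3 = 3/3 = 1, a_12 = floor((10 + 10)/1) = 20.
  m_13 = 1*20 - 10 = 10, d_13 = (103 - 10^2)/1 = 3/1 = 3: (m_13, d_13) = (m_1, d_1) = (10, 3), so from here the quotients repeat a_1, ..., a_12; the period length is 12.
Hence the expansion of sqrt(103) is a_0 = 10 followed by the repeating block 6, 1, 2, 1, 1, 9, 1, 1, 2, 1, 6, 20 (period 12).

[10; (6, 1, 2, 1, 1, 9, 1, 1, 2, 1, 6, 20)]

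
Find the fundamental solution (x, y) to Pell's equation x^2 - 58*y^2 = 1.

(x, y) = (19603, 2574)

First expand sqrt(58) as a continued fraction. With x_i = (sqrt(58) + m_i)/d_i and (m_0, d_0) = (0, 1): a_0 = floor(sqrt(58)) = 7, since 7^2 = 49 <= 58 < 64 = 8^2.
Iterate m_{i+1} = d_i*a_i - m_i, d_{i+1} = (58 - m_{i+1}^2)/d_i, a_{i+1} = floor((a_0 + m_{i+1})/d_{i+1}):
  m_1 = 1*7 - 0 = 7, d_1 = (58 - 7^2)/1 = 9/1 = 9, a_1 = floor((7 + 7)/9) = 1.
  m_2 = 9*1 - 7 = 2, d_2 = (58 - 2^2)/9 = 54/9 = 6, a_2 = floor((7 + 2)/6) = 1.
  m_3 = 6*1 - 2 = 4, d_3 = (58 - 4^2)/6 = 42/6 = 7, a_3 = floor((7 + 4)/7) = 1.
  m_4 = 7*1 - 4 = 3, d_4 = (58 - 3^2)/7 = 49/7 = 7, a_4 = floor((7 + 3)/7) = 1.
  m_5 = 7*1 - 3 = 4, d_5 = (58 - 4^2)/7 = 42/7 = 6, a_5 = floor((7 + 4)/6) = 1.
  m_6 = 6*1 - 4 = 2, d_6 = (58 - 2^2)/6 = 54/6 = 9, a_6 = floor((7 + 2)/9) = 1.
  m_7 = 9*1 - 2 = 7, d_7 = (58 - 7^2)/9 = 9/9 = 1, a_7 = floor((7 + 7)/1) = 14.
  m_8 = 1*14 - 7 = 7, d_8 = (58 - 7^2)/1 = 9/1 = 9: (m_8, d_8) = (m_1, d_1) = (7, 9), so from here the quotients repeat a_1, ..., a_7; the period length is 7.
So sqrt(58) = [7; (1, 1, 1, 1, 1, 1, 14)] with period length k = 7.
k is odd, so (p_{k-1}, q_{k-1}) only solves x^2 - 58y^2 = -1 and the fundamental solution of x^2 - 58y^2 = 1 is (p_{2k-1}, q_{2k-1}) = (p_13, q_13); compute convergents through index 13, running through the period twice.
Convergents (p_i = a_i*p_{i-1} + p_{i-2}, q_i = a_i*q_{i-1} + q_{i-2} with p_{-2}=0, p_{-1}=1, q_{-2}=1, q_{-1}=0):
  i=0: a_0=7, p_0 = 7*1 + 0 = 7, q_0 = 7*0 + 1 = 1.
  i=1: a_1=1, p_1 = 1*7 + 1 = 8, q_1 = 1*1 + 0 = 1.
  i=2: a_2=1, p_2 = 1*8 + 7 = 15, q_2 = 1*1 + 1 = 2.
  i=3: a_3=1, p_3 = 1*15 + 8 = 23, q_3 = 1*2 + 1 = 3.
  i=4: a_4=1, p_4 = 1*23 + 15 = 38, q_4 = 1*3 + 2 = 5.
  i=5: a_5=1, p_5 = 1*38 + 23 = 61, q_5 = 1*5 + 3 = 8.
  i=6: a_6=1, p_6 = 1*61 + 38 = 99, q_6 = 1*8 + 5 = 13.
  i=7: a_7=14, p_7 = 14*99 + 61 = 1447, q_7 = 14*13 + 8 = 190.
  i=8: a_8=1, p_8 = 1*1447 + 99 = 1546, q_8 = 1*190 + 13 = 203.
  i=9: a_9=1, p_9 = 1*1546 + 1447 = 2993, q_9 = 1*203 + 190 = 393.
  i=10: a_10=1, p_10 = 1*2993 + 1546 = 4539, q_10 = 1*393 + 203 = 596.
  i=11: a_11=1, p_11 = 1*4539 + 2993 = 7532, q_11 = 1*596 + 393 = 989.
  i=12: a_12=1, p_12 = 1*7532 + 4539 = 12071, q_12 = 1*989 + 596 = 1585.
  i=13: a_13=1, p_13 = 1*12071 + 7532 = 19603, q_13 = 1*1585 + 989 = 2574.
Indeed p_6^2 - 58*q_6^2 = 9801 - 9802 = -1, not +1.
Check: 19603^2 - 58*2574^2 = 384277609 - 384277608 = 1, so (x, y) = (19603, 2574) solves the equation, and by the theorem it is the least positive solution.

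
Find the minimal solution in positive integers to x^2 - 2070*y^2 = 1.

First expand sqrt(2070) as a continued fraction. With x_i = (sqrt(2070) + m_i)/d_i and (m_0, d_0) = (0, 1): a_0 = floor(sqrt(2070)) = 45, since 45^2 = 2025 <= 2070 < 2116 = 46^2.
Iterate m_{i+1} = d_i*a_i - m_i, d_{i+1} = (2070 - m_{i+1}^2)/d_i, a_{i+1} = floor((a_0 + m_{i+1})/d_{i+1}):
  m_1 = 1*45 - 0 = 45, d_1 = (2070 - 45^2)/1 = 45/1 = 45, a_1 = floor((45 + 45)/45) = 2.
  m_2 = 45*2 - 45 = 45, d_2 = (2070 - 45^2)/45 = 45/45 = 1, a_2 = floor((45 + 45)/1) = 90.
  m_3 = 1*90 - 45 = 45, d_3 = (2070 - 45^2)/1 = 45/1 = 45: (m_3, d_3) = (m_1, d_1) = (45, 45), so from here the quotients repeat a_1, a_2; the period length is 2.
So sqrt(2070) = [45; (2, 90)] with period length k = 2.
k is even, so the fundamental solution of x^2 - 2070y^2 = 1 is (p_{k-1}, q_{k-1}) = (p_1, q_1); compute convergents through index 1.
Convergents (p_i = a_i*p_{i-1} + p_{i-2}, q_i = a_i*q_{i-1} + q_{i-2} with p_{-2}=0, p_{-1}=1, q_{-2}=1, q_{-1}=0):
  i=0: a_0=45, p_0 = 45*1 + 0 = 45, q_0 = 45*0 + 1 = 1.
  i=1: a_1=2, p_1 = 2*45 + 1 = 91, q_1 = 2*1 + 0 = 2.
Check: 91^2 - 2070*2^2 = 8281 - 8280 = 1, so (x, y) = (91, 2) solves the equation, and by the theorem it is the least positive solution.

(x, y) = (91, 2)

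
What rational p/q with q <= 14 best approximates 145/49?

41/14

Expand x = 145/49 as a continued fraction with the Euclidean algorithm:
  145 = 2*49 + 47, so a_0 = 2.
  49 = 1*47 + 2, so a_1 = 1.
  47 = 23*2 + 1, so a_2 = 23.
  2 = 2*1 + 0, so a_3 = 2.
so x = [2; 1, 23, 2].
Convergents (p_i = a_i*p_{i-1} + p_{i-2}, q_i = a_i*q_{i-1} + q_{i-2} with p_{-2}=0, p_{-1}=1, q_{-2}=1, q_{-1}=0), until the denominator exceeds 14:
  i=0: a_0=2, p_0 = 2*1 + 0 = 2, q_0 = 2*0 + 1 = 1.
  i=1: a_1=1, p_1 = 1*2 + 1 = 3, q_1 = 1*1 + 0 = 1.
  i=2: a_2=23, p_2 = 23*3 + 2 = 71, q_2 = 23*1 + 1 = 24.
q_2 = 24 > 14, so the last convergent with denominator <= 14 is p_1/q_1 = 3/1.
The closest fraction with denominator <= 14 is either p_1/q_1 or the intermediate fraction (k*p_1 + p_0)/(k*q_1 + q_0) with the largest k >= 1 whose denominator stays <= 14; these approach x as k grows, and every other convergent or intermediate fraction in range is farther away.
Largest k: floor((14 - q_0)/q_1) = floor((14 - 1)/1) = 13.
That gives (13*3 + 2)/(13*1 + 1) = 41/14.
Compare the errors: |x - 3/1| = |145*1 - 3*49|/(49*1) = 2/49, and |x - 41/14| = |145*14 - 41*49|/(49*14) = 21/686.
Cross-multiplying, 21*49 = 1029 < 1372 = 2*686, so 21/686 is smaller: the intermediate fraction 41/14 is closer to x than 3/1.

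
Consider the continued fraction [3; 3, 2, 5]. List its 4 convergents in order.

3/1, 10/3, 23/7, 125/38

Using the convergent recurrence p_i = a_i*p_{i-1} + p_{i-2}, q_i = a_i*q_{i-1} + q_{i-2} with p_{-2}=0, p_{-1}=1, q_{-2}=1, q_{-1}=0:
  i=0: a_0=3, p_0 = 3*1 + 0 = 3, q_0 = 3*0 + 1 = 1.
  i=1: a_1=3, p_1 = 3*3 + 1 = 10, q_1 = 3*1 + 0 = 3.
  i=2: a_2=2, p_2 = 2*10 + 3 = 23, q_2 = 2*3 + 1 = 7.
  i=3: a_3=5, p_3 = 5*23 + 10 = 125, q_3 = 5*7 + 3 = 38.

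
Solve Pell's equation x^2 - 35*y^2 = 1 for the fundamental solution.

First expand sqrt(35) as a continued fraction. With x_i = (sqrt(35) + m_i)/d_i and (m_0, d_0) = (0, 1): a_0 = floor(sqrt(35)) = 5, since 5^2 = 25 <= 35 < 36 = 6^2.
Iterate m_{i+1} = d_i*a_i - m_i, d_{i+1} = (35 - m_{i+1}^2)/d_i, a_{i+1} = floor((a_0 + m_{i+1})/d_{i+1}):
  m_1 = 1*5 - 0 = 5, d_1 = (35 - 5^2)/1 = 10/1 = 10, a_1 = floor((5 + 5)/10) = 1.
  m_2 = 10*1 - 5 = 5, d_2 = (35 - 5^2)/10 = 10/10 = 1, a_2 = floor((5 + 5)/1) = 10.
  m_3 = 1*10 - 5 = 5, d_3 = (35 - 5^2)/1 = 10/1 = 10: (m_3, d_3) = (m_1, d_1) = (5, 10), so from here the quotients repeat a_1, a_2; the period length is 2.
So sqrt(35) = [5; (1, 10)] with period length k = 2.
k is even, so the fundamental solution of x^2 - 35y^2 = 1 is (p_{k-1}, q_{k-1}) = (p_1, q_1); compute convergents through index 1.
Convergents (p_i = a_i*p_{i-1} + p_{i-2}, q_i = a_i*q_{i-1} + q_{i-2} with p_{-2}=0, p_{-1}=1, q_{-2}=1, q_{-1}=0):
  i=0: a_0=5, p_0 = 5*1 + 0 = 5, q_0 = 5*0 + 1 = 1.
  i=1: a_1=1, p_1 = 1*5 + 1 = 6, q_1 = 1*1 + 0 = 1.
Check: 6^2 - 35*1^2 = 36 - 35 = 1, so (x, y) = (6, 1) solves the equation, and by the theorem it is the least positive solution.

(x, y) = (6, 1)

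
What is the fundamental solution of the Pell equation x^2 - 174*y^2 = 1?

(x, y) = (1451, 110)

First expand sqrt(174) as a continued fraction. With x_i = (sqrt(174) + m_i)/d_i and (m_0, d_0) = (0, 1): a_0 = floor(sqrt(174)) = 13, since 13^2 = 169 <= 174 < 196 = 14^2.
Iterate m_{i+1} = d_i*a_i - m_i, d_{i+1} = (174 - m_{i+1}^2)/d_i, a_{i+1} = floor((a_0 + m_{i+1})/d_{i+1}):
  m_1 = 1*13 - 0 = 13, d_1 = (174 - 13^2)/1 = 5/1 = 5, a_1 = floor((13 + 13)/5) = 5.
  m_2 = 5*5 - 13 = 12, d_2 = (174 - 12^2)/5 = 30/5 = 6, a_2 = floor((13 + 12)/6) = 4.
  m_3 = 6*4 - 12 = 12, d_3 = (174 - 12^2)/6 = 30/6 = 5, a_3 = floor((13 + 12)/5) = 5.
  m_4 = 5*5 - 12 = 13, d_4 = (174 - 13^2)/5 = 5/5 = 1, a_4 = floor((13 + 13)/1) = 26.
  m_5 = 1*26 - 13 = 13, d_5 = (174 - 13^2)/1 = 5/1 = 5: (m_5, d_5) = (m_1, d_1) = (13, 5), so from here the quotients repeat a_1, ..., a_4; the period length is 4.
So sqrt(174) = [13; (5, 4, 5, 26)] with period length k = 4.
k is even, so the fundamental solution of x^2 - 174y^2 = 1 is (p_{k-1}, q_{k-1}) = (p_3, q_3); compute convergents through index 3.
Convergents (p_i = a_i*p_{i-1} + p_{i-2}, q_i = a_i*q_{i-1} + q_{i-2} with p_{-2}=0, p_{-1}=1, q_{-2}=1, q_{-1}=0):
  i=0: a_0=13, p_0 = 13*1 + 0 = 13, q_0 = 13*0 + 1 = 1.
  i=1: a_1=5, p_1 = 5*13 + 1 = 66, q_1 = 5*1 + 0 = 5.
  i=2: a_2=4, p_2 = 4*66 + 13 = 277, q_2 = 4*5 + 1 = 21.
  i=3: a_3=5, p_3 = 5*277 + 66 = 1451, q_3 = 5*21 + 5 = 110.
Check: 1451^2 - 174*110^2 = 2105401 - 2105400 = 1, so (x, y) = (1451, 110) solves the equation, and by the theorem it is the least positive solution.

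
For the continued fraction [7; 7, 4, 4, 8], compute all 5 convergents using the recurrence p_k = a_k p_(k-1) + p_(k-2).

7/1, 50/7, 207/29, 878/123, 7231/1013

Using the convergent recurrence p_i = a_i*p_{i-1} + p_{i-2}, q_i = a_i*q_{i-1} + q_{i-2} with p_{-2}=0, p_{-1}=1, q_{-2}=1, q_{-1}=0:
  i=0: a_0=7, p_0 = 7*1 + 0 = 7, q_0 = 7*0 + 1 = 1.
  i=1: a_1=7, p_1 = 7*7 + 1 = 50, q_1 = 7*1 + 0 = 7.
  i=2: a_2=4, p_2 = 4*50 + 7 = 207, q_2 = 4*7 + 1 = 29.
  i=3: a_3=4, p_3 = 4*207 + 50 = 878, q_3 = 4*29 + 7 = 123.
  i=4: a_4=8, p_4 = 8*878 + 207 = 7231, q_4 = 8*123 + 29 = 1013.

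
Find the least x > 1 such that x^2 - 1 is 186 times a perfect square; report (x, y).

(x, y) = (7501, 550)

First expand sqrt(186) as a continued fraction. With x_i = (sqrt(186) + m_i)/d_i and (m_0, d_0) = (0, 1): a_0 = floor(sqrt(186)) = 13, since 13^2 = 169 <= 186 < 196 = 14^2.
Iterate m_{i+1} = d_i*a_i - m_i, d_{i+1} = (186 - m_{i+1}^2)/d_i, a_{i+1} = floor((a_0 + m_{i+1})/d_{i+1}):
  m_1 = 1*13 - 0 = 13, d_1 = (186 - 13^2)/1 = 17/1 = 17, a_1 = floor((13 + 13)/17) = 1.
  m_2 = 17*1 - 13 = 4, d_2 = (186 - 4^2)/17 = 170/17 = 10, a_2 = floor((13 + 4)/10) = 1.
  m_3 = 10*1 - 4 = 6, d_3 = (186 - 6^2)/10 = 150/10 = 15, a_3 = floor((13 + 6)/15) = 1.
  m_4 = 15*1 - 6 = 9, d_4 = (186 - 9^2)/15 = 105/15 = 7, a_4 = floor((13 + 9)/7) = 3.
  m_5 = 7*3 - 9 = 12, d_5 = (186 - 12^2)/7 = 42/7 = 6, a_5 = floor((13 + 12)/6) = 4.
  m_6 = 6*4 - 12 = 12, d_6 = (186 - 12^2)/6 = 42/6 = 7, a_6 = floor((13 + 12)/7) = 3.
  m_7 = 7*3 - 12 = 9, d_7 = (186 - 9^2)/7 = 105/7 = 15, a_7 = floor((13 + 9)/15) = 1.
  m_8 = 15*1 - 9 = 6, d_8 = (186 - 6^2)/15 = 150/15 = 10, a_8 = floor((13 + 6)/10) = 1.
  m_9 = 10*1 - 6 = 4, d_9 = (186 - 4^2)/10 = 170/10 = 17, a_9 = floor((13 + 4)/17) = 1.
  m_10 = 17*1 - 4 = 13, d_10 = (186 - 13^2)/17 = 17/17 = 1, a_10 = floor((13 + 13)/1) = 26.
  m_11 = 1*26 - 13 = 13, d_11 = (186 - 13^2)/1 = 17/1 = 17: (m_11, d_11) = (m_1, d_1) = (13, 17), so from here the quotients repeat a_1, ..., a_10; the period length is 10.
So sqrt(186) = [13; (1, 1, 1, 3, 4, 3, 1, 1, 1, 26)] with period length k = 10.
k is even, so the fundamental solution of x^2 - 186y^2 = 1 is (p_{k-1}, q_{k-1}) = (p_9, q_9); compute convergents through index 9.
Convergents (p_i = a_i*p_{i-1} + p_{i-2}, q_i = a_i*q_{i-1} + q_{i-2} with p_{-2}=0, p_{-1}=1, q_{-2}=1, q_{-1}=0):
  i=0: a_0=13, p_0 = 13*1 + 0 = 13, q_0 = 13*0 + 1 = 1.
  i=1: a_1=1, p_1 = 1*13 + 1 = 14, q_1 = 1*1 + 0 = 1.
  i=2: a_2=1, p_2 = 1*14 + 13 = 27, q_2 = 1*1 + 1 = 2.
  i=3: a_3=1, p_3 = 1*27 + 14 = 41, q_3 = 1*2 + 1 = 3.
  i=4: a_4=3, p_4 = 3*41 + 27 = 150, q_4 = 3*3 + 2 = 11.
  i=5: a_5=4, p_5 = 4*150 + 41 = 641, q_5 = 4*11 + 3 = 47.
  i=6: a_6=3, p_6 = 3*641 + 150 = 2073, q_6 = 3*47 + 11 = 152.
  i=7: a_7=1, p_7 = 1*2073 + 641 = 2714, q_7 = 1*152 + 47 = 199.
  i=8: a_8=1, p_8 = 1*2714 + 2073 = 4787, q_8 = 1*199 + 152 = 351.
  i=9: a_9=1, p_9 = 1*4787 + 2714 = 7501, q_9 = 1*351 + 199 = 550.
Check: 7501^2 - 186*550^2 = 56265001 - 56265000 = 1, so (x, y) = (7501, 550) solves the equation, and by the theorem it is the least positive solution.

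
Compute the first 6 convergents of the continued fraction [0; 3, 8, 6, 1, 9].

0/1, 1/3, 8/25, 49/153, 57/178, 562/1755

Using the convergent recurrence p_i = a_i*p_{i-1} + p_{i-2}, q_i = a_i*q_{i-1} + q_{i-2} with p_{-2}=0, p_{-1}=1, q_{-2}=1, q_{-1}=0:
  i=0: a_0=0, p_0 = 0*1 + 0 = 0, q_0 = 0*0 + 1 = 1.
  i=1: a_1=3, p_1 = 3*0 + 1 = 1, q_1 = 3*1 + 0 = 3.
  i=2: a_2=8, p_2 = 8*1 + 0 = 8, q_2 = 8*3 + 1 = 25.
  i=3: a_3=6, p_3 = 6*8 + 1 = 49, q_3 = 6*25 + 3 = 153.
  i=4: a_4=1, p_4 = 1*49 + 8 = 57, q_4 = 1*153 + 25 = 178.
  i=5: a_5=9, p_5 = 9*57 + 49 = 562, q_5 = 9*178 + 153 = 1755.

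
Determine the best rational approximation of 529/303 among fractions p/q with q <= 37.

61/35

Expand x = 529/303 as a continued fraction with the Euclidean algorithm:
  529 = 1*303 + 226, so a_0 = 1.
  303 = 1*226 + 77, so a_1 = 1.
  226 = 2*77 + 72, so a_2 = 2.
  77 = 1*72 + 5, so a_3 = 1.
  72 = 14*5 + 2, so a_4 = 14.
  5 = 2*2 + 1, so a_5 = 2.
  2 = 2*1 + 0, so a_6 = 2.
so x = [1; 1, 2, 1, 14, 2, 2].
Convergents (p_i = a_i*p_{i-1} + p_{i-2}, q_i = a_i*q_{i-1} + q_{i-2} with p_{-2}=0, p_{-1}=1, q_{-2}=1, q_{-1}=0), until the denominator exceeds 37:
  i=0: a_0=1, p_0 = 1*1 + 0 = 1, q_0 = 1*0 + 1 = 1.
  i=1: a_1=1, p_1 = 1*1 + 1 = 2, q_1 = 1*1 + 0 = 1.
  i=2: a_2=2, p_2 = 2*2 + 1 = 5, q_2 = 2*1 + 1 = 3.
  i=3: a_3=1, p_3 = 1*5 + 2 = 7, q_3 = 1*3 + 1 = 4.
  i=4: a_4=14, p_4 = 14*7 + 5 = 103, q_4 = 14*4 + 3 = 59.
q_4 = 59 > 37, so the last convergent with denominator <= 37 is p_3/q_3 = 7/4.
The closest fraction with denominator <= 37 is either p_3/q_3 or the intermediate fraction (k*p_3 + p_2)/(k*q_3 + q_2) with the largest k >= 1 whose denominator stays <= 37; these approach x as k grows, and every other convergent or intermediate fraction in range is farther away.
Largest k: floor((37 - q_2)/q_3) = floor((37 - 3)/4) = 8.
That gives (8*7 + 5)/(8*4 + 3) = 61/35.
Compare the errors: |x - 7/4| = |529*4 - 7*303|/(303*4) = 5/1212, and |x - 61/35| = |529*35 - 61*303|/(303*35) = 32/10605.
Cross-multiplying, 32*1212 = 38784 < 53025 = 5*10605, so 32/10605 is smaller: the intermediate fraction 61/35 is closer to x than 7/4.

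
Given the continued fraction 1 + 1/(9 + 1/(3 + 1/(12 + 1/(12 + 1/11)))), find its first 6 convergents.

Using the convergent recurrence p_i = a_i*p_{i-1} + p_{i-2}, q_i = a_i*q_{i-1} + q_{i-2} with p_{-2}=0, p_{-1}=1, q_{-2}=1, q_{-1}=0:
  i=0: a_0=1, p_0 = 1*1 + 0 = 1, q_0 = 1*0 + 1 = 1.
  i=1: a_1=9, p_1 = 9*1 + 1 = 10, q_1 = 9*1 + 0 = 9.
  i=2: a_2=3, p_2 = 3*10 + 1 = 31, q_2 = 3*9 + 1 = 28.
  i=3: a_3=12, p_3 = 12*31 + 10 = 382, q_3 = 12*28 + 9 = 345.
  i=4: a_4=12, p_4 = 12*382 + 31 = 4615, q_4 = 12*345 + 28 = 4168.
  i=5: a_5=11, p_5 = 11*4615 + 382 = 51147, q_5 = 11*4168 + 345 = 46193.

1/1, 10/9, 31/28, 382/345, 4615/4168, 51147/46193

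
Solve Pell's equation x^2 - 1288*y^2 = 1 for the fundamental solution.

First expand sqrt(1288) as a continued fraction. With x_i = (sqrt(1288) + m_i)/d_i and (m_0, d_0) = (0, 1): a_0 = floor(sqrt(1288)) = 35, since 35^2 = 1225 <= 1288 < 1296 = 36^2.
Iterate m_{i+1} = d_i*a_i - m_i, d_{i+1} = (1288 - m_{i+1}^2)/d_i, a_{i+1} = floor((a_0 + m_{i+1})/d_{i+1}):
  m_1 = 1*35 - 0 = 35, d_1 = (1288 - 35^2)/1 = 63/1 = 63, a_1 = floor((35 + 35)/63) = 1.
  m_2 = 63*1 - 35 = 28, d_2 = (1288 - 28^2)/63 = 504/63 = 8, a_2 = floor((35 + 28)/8) = 7.
  m_3 = 8*7 - 28 = 28, d_3 = (1288 - 28^2)/8 = 504/8 = 63, a_3 = floor((35 + 28)/63) = 1.
  m_4 = 63*1 - 28 = 35, d_4 = (1288 - 35^2)/63 = 63/63 = 1, a_4 = floor((35 + 35)/1) = 70.
  m_5 = 1*70 - 35 = 35, d_5 = (1288 - 35^2)/1 = 63/1 = 63: (m_5, d_5) = (m_1, d_1) = (35, 63), so from here the quotients repeat a_1, ..., a_4; the period length is 4.
So sqrt(1288) = [35; (1, 7, 1, 70)] with period length k = 4.
k is even, so the fundamental solution of x^2 - 1288y^2 = 1 is (p_{k-1}, q_{k-1}) = (p_3, q_3); compute convergents through index 3.
Convergents (p_i = a_i*p_{i-1} + p_{i-2}, q_i = a_i*q_{i-1} + q_{i-2} with p_{-2}=0, p_{-1}=1, q_{-2}=1, q_{-1}=0):
  i=0: a_0=35, p_0 = 35*1 + 0 = 35, q_0 = 35*0 + 1 = 1.
  i=1: a_1=1, p_1 = 1*35 + 1 = 36, q_1 = 1*1 + 0 = 1.
  i=2: a_2=7, p_2 = 7*36 + 35 = 287, q_2 = 7*1 + 1 = 8.
  i=3: a_3=1, p_3 = 1*287 + 36 = 323, q_3 = 1*8 + 1 = 9.
Check: 323^2 - 1288*9^2 = 104329 - 104328 = 1, so (x, y) = (323, 9) solves the equation, and by the theorem it is the least positive solution.

(x, y) = (323, 9)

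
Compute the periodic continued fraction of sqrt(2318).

Write x_i = (sqrt(2318) + m_i)/d_i with (m_0, d_0) = (0, 1). a_0 = floor(sqrt(2318)) = 48, since 48^2 = 2304 <= 2318 < 2401 = 49^2.
Iterate m_{i+1} = d_i*a_i - m_i, d_{i+1} = (2318 - m_{i+1}^2)/d_i, a_{i+1} = floor((a_0 + m_{i+1})/d_{i+1}):
  m_1 = 1*48 - 0 = 48, d_1 = (2318 - 48^2)/1 = 14/1 = 14, a_1 = floor((48 + 48)/14) = 6.
  m_2 = 14*6 - 48 = 36, d_2 = (2318 - 36^2)/14 = 1022/14 = 73, a_2 = floor((48 + 36)/73) = 1.
  m_3 = 73*1 - 36 = 37, d_3 = (2318 - 37^2)/73 = 949/73 = 13, a_3 = floor((48 + 37)/13) = 6.
  m_4 = 13*6 - 37 = 41, d_4 = (2318 - 41^2)/13 = 637/13 = 49, a_4 = floor((48 + 41)/49) = 1.
  m_5 = 49*1 - 41 = 8, d_5 = (2318 - 8^2)/49 = 2254/49 = 46, a_5 = floor((48 + 8)/46) = 1.
  m_6 = 46*1 - 8 = 38, d_6 = (2318 - 38^2)/46 = 874/46 = 19, a_6 = floor((48 + 38)/19) = 4.
  m_7 = 19*4 - 38 = 38, d_7 = (2318 - 38^2)/19 = 874/19 = 46, a_7 = floor((48 + 38)/46) = 1.
  m_8 = 46*1 - 38 = 8, d_8 = (2318 - 8^2)/46 = 2254/46 = 49, a_8 = floor((48 + 8)/49) = 1.
  m_9 = 49*1 - 8 = 41, d_9 = (2318 - 41^2)/49 = 637/49 = 13, a_9 = floor((48 + 41)/13) = 6.
  m_10 = 13*6 - 41 = 37, d_10 = (2318 - 37^2)/13 = 949/13 = 73, a_10 = floor((48 + 37)/73) = 1.
  m_11 = 73*1 - 37 = 36, d_11 = (2318 - 36^2)/73 = 1022/73 = 14, a_11 = floor((48 + 36)/14) = 6.
  m_12 = 14*6 - 36 = 48, d_12 = (2318 - 48^2)/14 = 14/14 = 1, a_12 = floor((48 + 48)/1) = 96.
  m_13 = 1*96 - 48 = 48, d_13 = (2318 - 48^2)/1 = 14/1 = 14: (m_13, d_13) = (m_1, d_1) = (48, 14), so from here the quotients repeat a_1, ..., a_12; the period length is 12.
Hence the expansion of sqrt(2318) is a_0 = 48 followed by the repeating block 6, 1, 6, 1, 1, 4, 1, 1, 6, 1, 6, 96 (period 12).

[48; (6, 1, 6, 1, 1, 4, 1, 1, 6, 1, 6, 96)]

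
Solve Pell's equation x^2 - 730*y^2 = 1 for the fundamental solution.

(x, y) = (1459, 54)

First expand sqrt(730) as a continued fraction. With x_i = (sqrt(730) + m_i)/d_i and (m_0, d_0) = (0, 1): a_0 = floor(sqrt(730)) = 27, since 27^2 = 729 <= 730 < 784 = 28^2.
Iterate m_{i+1} = d_i*a_i - m_i, d_{i+1} = (730 - m_{i+1}^2)/d_i, a_{i+1} = floor((a_0 + m_{i+1})/d_{i+1}):
  m_1 = 1*27 - 0 = 27, d_1 = (730 - 27^2)/1 = 1/1 = 1, a_1 = floor((27 + 27)/1) = 54.
  m_2 = 1*54 - 27 = 27, d_2 = (730 - 27^2)/1 = 1/1 = 1: (m_2, d_2) = (m_1, d_1) = (27, 1), so from here the quotient a_1 repeats; the period length is 1.
So sqrt(730) = [27; (54)] with period length k = 1.
k is odd, so (p_{k-1}, q_{k-1}) only solves x^2 - 730y^2 = -1 and the fundamental solution of x^2 - 730y^2 = 1 is (p_{2k-1}, q_{2k-1}) = (p_1, q_1); compute convergents through index 1, running through the period twice.
Convergents (p_i = a_i*p_{i-1} + p_{i-2}, q_i = a_i*q_{i-1} + q_{i-2} with p_{-2}=0, p_{-1}=1, q_{-2}=1, q_{-1}=0):
  i=0: a_0=27, p_0 = 27*1 + 0 = 27, q_0 = 27*0 + 1 = 1.
  i=1: a_1=54, p_1 = 54*27 + 1 = 1459, q_1 = 54*1 + 0 = 54.
Indeed p_0^2 - 730*q_0^2 = 729 - 730 = -1, not +1.
Check: 1459^2 - 730*54^2 = 2128681 - 2128680 = 1, so (x, y) = (1459, 54) solves the equation, and by the theorem it is the least positive solution.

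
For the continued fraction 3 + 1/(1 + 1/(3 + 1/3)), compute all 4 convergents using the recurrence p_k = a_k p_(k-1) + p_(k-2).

3/1, 4/1, 15/4, 49/13

Using the convergent recurrence p_i = a_i*p_{i-1} + p_{i-2}, q_i = a_i*q_{i-1} + q_{i-2} with p_{-2}=0, p_{-1}=1, q_{-2}=1, q_{-1}=0:
  i=0: a_0=3, p_0 = 3*1 + 0 = 3, q_0 = 3*0 + 1 = 1.
  i=1: a_1=1, p_1 = 1*3 + 1 = 4, q_1 = 1*1 + 0 = 1.
  i=2: a_2=3, p_2 = 3*4 + 3 = 15, q_2 = 3*1 + 1 = 4.
  i=3: a_3=3, p_3 = 3*15 + 4 = 49, q_3 = 3*4 + 1 = 13.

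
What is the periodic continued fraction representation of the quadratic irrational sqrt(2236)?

Write x_i = (sqrt(2236) + m_i)/d_i with (m_0, d_0) = (0, 1). a_0 = floor(sqrt(2236)) = 47, since 47^2 = 2209 <= 2236 < 2304 = 48^2.
Iterate m_{i+1} = d_i*a_i - m_i, d_{i+1} = (2236 - m_{i+1}^2)/d_i, a_{i+1} = floor((a_0 + m_{i+1})/d_{i+1}):
  m_1 = 1*47 - 0 = 47, d_1 = (2236 - 47^2)/1 = 27/1 = 27, a_1 = floor((47 + 47)/27) = 3.
  m_2 = 27*3 - 47 = 34, d_2 = (2236 - 34^2)/27 = 1080/27 = 40, a_2 = floor((47 + 34)/40) = 2.
  m_3 = 40*2 - 34 = 46, d_3 = (2236 - 46^2)/40 = 120/40 = 3, a_3 = floor((47 + 46)/3) = 31.
  m_4 = 3*31 - 46 = 47, d_4 = (2236 - 47^2)/3 = 27/3 = 9, a_4 = floor((47 + 47)/9) = 10.
  m_5 = 9*10 - 47 = 43, d_5 = (2236 - 43^2)/9 = 387/9 = 43, a_5 = floor((47 + 43)/43) = 2.
  m_6 = 43*2 - 43 = 43, d_6 = (2236 - 43^2)/43 = 387/43 = 9, a_6 = floor((47 + 43)/9) = 10.
  m_7 = 9*10 - 43 = 47, d_7 = (2236 - 47^2)/9 = 27/9 = 3, a_7 = floor((47 + 47)/3) = 31.
  m_8 = 3*31 - 47 = 46, d_8 = (2236 - 46^2)/3 = 120/3 = 40, a_8 = floor((47 + 46)/40) = 2.
  m_9 = 40*2 - 46 = 34, d_9 = (2236 - 34^2)/40 = 1080/40 = 27, a_9 = floor((47 + 34)/27) = 3.
  m_10 = 27*3 - 34 = 47, d_10 = (2236 - 47^2)/27 = 27/27 = 1, a_10 = floor((47 + 47)/1) = 94.
  m_11 = 1*94 - 47 = 47, d_11 = (2236 - 47^2)/1 = 27/1 = 27: (m_11, d_11) = (m_1, d_1) = (47, 27), so from here the quotients repeat a_1, ..., a_10; the period length is 10.
Hence the expansion of sqrt(2236) is a_0 = 47 followed by the repeating block 3, 2, 31, 10, 2, 10, 31, 2, 3, 94 (period 10).

[47; (3, 2, 31, 10, 2, 10, 31, 2, 3, 94)]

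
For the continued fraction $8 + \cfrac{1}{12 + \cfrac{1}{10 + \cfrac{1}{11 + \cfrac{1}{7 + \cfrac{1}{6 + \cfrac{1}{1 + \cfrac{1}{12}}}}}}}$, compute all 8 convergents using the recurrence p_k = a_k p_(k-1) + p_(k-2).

Using the convergent recurrence p_i = a_i*p_{i-1} + p_{i-2}, q_i = a_i*q_{i-1} + q_{i-2} with p_{-2}=0, p_{-1}=1, q_{-2}=1, q_{-1}=0:
  i=0: a_0=8, p_0 = 8*1 + 0 = 8, q_0 = 8*0 + 1 = 1.
  i=1: a_1=12, p_1 = 12*8 + 1 = 97, q_1 = 12*1 + 0 = 12.
  i=2: a_2=10, p_2 = 10*97 + 8 = 978, q_2 = 10*12 + 1 = 121.
  i=3: a_3=11, p_3 = 11*978 + 97 = 10855, q_3 = 11*121 + 12 = 1343.
  i=4: a_4=7, p_4 = 7*10855 + 978 = 76963, q_4 = 7*1343 + 121 = 9522.
  i=5: a_5=6, p_5 = 6*76963 + 10855 = 472633, q_5 = 6*9522 + 1343 = 58475.
  i=6: a_6=1, p_6 = 1*472633 + 76963 = 549596, q_6 = 1*58475 + 9522 = 67997.
  i=7: a_7=12, p_7 = 12*549596 + 472633 = 7067785, q_7 = 12*67997 + 58475 = 874439.

8/1, 97/12, 978/121, 10855/1343, 76963/9522, 472633/58475, 549596/67997, 7067785/874439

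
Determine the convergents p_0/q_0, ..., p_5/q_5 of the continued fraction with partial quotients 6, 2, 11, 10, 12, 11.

Using the convergent recurrence p_i = a_i*p_{i-1} + p_{i-2}, q_i = a_i*q_{i-1} + q_{i-2} with p_{-2}=0, p_{-1}=1, q_{-2}=1, q_{-1}=0:
  i=0: a_0=6, p_0 = 6*1 + 0 = 6, q_0 = 6*0 + 1 = 1.
  i=1: a_1=2, p_1 = 2*6 + 1 = 13, q_1 = 2*1 + 0 = 2.
  i=2: a_2=11, p_2 = 11*13 + 6 = 149, q_2 = 11*2 + 1 = 23.
  i=3: a_3=10, p_3 = 10*149 + 13 = 1503, q_3 = 10*23 + 2 = 232.
  i=4: a_4=12, p_4 = 12*1503 + 149 = 18185, q_4 = 12*232 + 23 = 2807.
  i=5: a_5=11, p_5 = 11*18185 + 1503 = 201538, q_5 = 11*2807 + 232 = 31109.

6/1, 13/2, 149/23, 1503/232, 18185/2807, 201538/31109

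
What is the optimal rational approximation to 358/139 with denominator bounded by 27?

67/26

Expand x = 358/139 as a continued fraction with the Euclidean algorithm:
  358 = 2*139 + 80, so a_0 = 2.
  139 = 1*80 + 59, so a_1 = 1.
  80 = 1*59 + 21, so a_2 = 1.
  59 = 2*21 + 17, so a_3 = 2.
  21 = 1*17 + 4, so a_4 = 1.
  17 = 4*4 + 1, so a_5 = 4.
  4 = 4*1 + 0, so a_6 = 4.
so x = [2; 1, 1, 2, 1, 4, 4].
Convergents (p_i = a_i*p_{i-1} + p_{i-2}, q_i = a_i*q_{i-1} + q_{i-2} with p_{-2}=0, p_{-1}=1, q_{-2}=1, q_{-1}=0), until the denominator exceeds 27:
  i=0: a_0=2, p_0 = 2*1 + 0 = 2, q_0 = 2*0 + 1 = 1.
  i=1: a_1=1, p_1 = 1*2 + 1 = 3, q_1 = 1*1 + 0 = 1.
  i=2: a_2=1, p_2 = 1*3 + 2 = 5, q_2 = 1*1 + 1 = 2.
  i=3: a_3=2, p_3 = 2*5 + 3 = 13, q_3 = 2*2 + 1 = 5.
  i=4: a_4=1, p_4 = 1*13 + 5 = 18, q_4 = 1*5 + 2 = 7.
  i=5: a_5=4, p_5 = 4*18 + 13 = 85, q_5 = 4*7 + 5 = 33.
q_5 = 33 > 27, so the last convergent with denominator <= 27 is p_4/q_4 = 18/7.
The closest fraction with denominator <= 27 is either p_4/q_4 or the intermediate fraction (k*p_4 + p_3)/(k*q_4 + q_3) with the largest k >= 1 whose denominator stays <= 27; these approach x as k grows, and every other convergent or intermediate fraction in range is farther away.
Largest k: floor((27 - q_3)/q_4) = floor((27 - 5)/7) = 3.
That gives (3*18 + 13)/(3*7 + 5) = 67/26.
Compare the errors: |x - 18/7| = |358*7 - 18*139|/(139*7) = 4/973, and |x - 67/26| = |358*26 - 67*139|/(139*26) = 5/3614.
Cross-multiplying, 5*973 = 4865 < 14456 = 4*3614, so 5/3614 is smaller: the intermediate fraction 67/26 is closer to x than 18/7.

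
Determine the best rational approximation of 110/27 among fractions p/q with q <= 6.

Expand x = 110/27 as a continued fraction with the Euclidean algorithm:
  110 = 4*27 + 2, so a_0 = 4.
  27 = 13*2 + 1, so a_1 = 13.
  2 = 2*1 + 0, so a_2 = 2.
so x = [4; 13, 2].
Convergents (p_i = a_i*p_{i-1} + p_{i-2}, q_i = a_i*q_{i-1} + q_{i-2} with p_{-2}=0, p_{-1}=1, q_{-2}=1, q_{-1}=0), until the denominator exceeds 6:
  i=0: a_0=4, p_0 = 4*1 + 0 = 4, q_0 = 4*0 + 1 = 1.
  i=1: a_1=13, p_1 = 13*4 + 1 = 53, q_1 = 13*1 + 0 = 13.
q_1 = 13 > 6, so the last convergent with denominator <= 6 is p_0/q_0 = 4/1.
The closest fraction with denominator <= 6 is either p_0/q_0 or the intermediate fraction (k*p_0 + p_{-1})/(k*q_0 + q_{-1}) with the largest k >= 1 whose denominator stays <= 6; these approach x as k grows, and every other convergent or intermediate fraction in range is farther away.
Largest k: floor((6 - q_{-1})/q_0) = floor((6 - 0)/1) = 6 (using the seeds p_{-1} = 1, q_{-1} = 0).
That gives (6*4 + 1)/(6*1 + 0) = 25/6.
Compare the errors: |x - 4/1| = |110*1 - 4*27|/(27*1) = 2/27, and |x - 25/6| = |110*6 - 25*27|/(27*6) = 15/162.
Cross-multiplying, 2*162 = 324 < 405 = 15*27, so 2/27 is smaller: the convergent 4/1 is closer to x than 25/6.

4/1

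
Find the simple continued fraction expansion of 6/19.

Run the Euclidean algorithm on 6 and 19; the successive quotients are the partial quotients a_0, a_1, ... (each step inverts the fractional part left over by the previous one):
  6 = 0*19 + 6, so a_0 = 0.
  19 = 3*6 + 1, so a_1 = 3.
  6 = 6*1 + 0, so a_2 = 6.
The remainder reaches 0 after 3 divisions, so the expansion has 3 partial quotients, read off in order.

[0; 3, 6]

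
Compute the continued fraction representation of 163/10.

Run the Euclidean algorithm on 163 and 10; the successive quotients are the partial quotients a_0, a_1, ... (each step inverts the fractional part left over by the previous one):
  163 = 16*10 + 3, so a_0 = 16.
  10 = 3*3 + 1, so a_1 = 3.
  3 = 3*1 + 0, so a_2 = 3.
The remainder reaches 0 after 3 divisions, so the expansion has 3 partial quotients, read off in order.

[16; 3, 3]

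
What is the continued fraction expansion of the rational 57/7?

Run the Euclidean algorithm on 57 and 7; the successive quotients are the partial quotients a_0, a_1, ... (each step inverts the fractional part left over by the previous one):
  57 = 8*7 + 1, so a_0 = 8.
  7 = 7*1 + 0, so a_1 = 7.
The remainder reaches 0 after 2 divisions, so the expansion has 2 partial quotients, read off in order.

[8; 7]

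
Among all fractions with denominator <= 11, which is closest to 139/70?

2/1

Expand x = 139/70 as a continued fraction with the Euclidean algorithm:
  139 = 1*70 + 69, so a_0 = 1.
  70 = 1*69 + 1, so a_1 = 1.
  69 = 69*1 + 0, so a_2 = 69.
so x = [1; 1, 69].
Convergents (p_i = a_i*p_{i-1} + p_{i-2}, q_i = a_i*q_{i-1} + q_{i-2} with p_{-2}=0, p_{-1}=1, q_{-2}=1, q_{-1}=0), until the denominator exceeds 11:
  i=0: a_0=1, p_0 = 1*1 + 0 = 1, q_0 = 1*0 + 1 = 1.
  i=1: a_1=1, p_1 = 1*1 + 1 = 2, q_1 = 1*1 + 0 = 1.
  i=2: a_2=69, p_2 = 69*2 + 1 = 139, q_2 = 69*1 + 1 = 70.
q_2 = 70 > 11, so the last convergent with denominator <= 11 is p_1/q_1 = 2/1.
The closest fraction with denominator <= 11 is either p_1/q_1 or the intermediate fraction (k*p_1 + p_0)/(k*q_1 + q_0) with the largest k >= 1 whose denominator stays <= 11; these approach x as k grows, and every other convergent or intermediate fraction in range is farther away.
Largest k: floor((11 - q_0)/q_1) = floor((11 - 1)/1) = 10.
That gives (10*2 + 1)/(10*1 + 1) = 21/11.
Compare the errors: |x - 2/1| = |139*1 - 2*70|/(70*1) = 1/70, and |x - 21/11| = |139*11 - 21*70|/(70*11) = 59/770.
Cross-multiplying, 1*770 = 770 < 4130 = 59*70, so 1/70 is smaller: the convergent 2/1 is closer to x than 21/11.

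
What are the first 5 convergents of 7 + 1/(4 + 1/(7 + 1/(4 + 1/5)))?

Using the convergent recurrence p_i = a_i*p_{i-1} + p_{i-2}, q_i = a_i*q_{i-1} + q_{i-2} with p_{-2}=0, p_{-1}=1, q_{-2}=1, q_{-1}=0:
  i=0: a_0=7, p_0 = 7*1 + 0 = 7, q_0 = 7*0 + 1 = 1.
  i=1: a_1=4, p_1 = 4*7 + 1 = 29, q_1 = 4*1 + 0 = 4.
  i=2: a_2=7, p_2 = 7*29 + 7 = 210, q_2 = 7*4 + 1 = 29.
  i=3: a_3=4, p_3 = 4*210 + 29 = 869, q_3 = 4*29 + 4 = 120.
  i=4: a_4=5, p_4 = 5*869 + 210 = 4555, q_4 = 5*120 + 29 = 629.

7/1, 29/4, 210/29, 869/120, 4555/629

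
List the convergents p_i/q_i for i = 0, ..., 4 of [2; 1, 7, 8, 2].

Using the convergent recurrence p_i = a_i*p_{i-1} + p_{i-2}, q_i = a_i*q_{i-1} + q_{i-2} with p_{-2}=0, p_{-1}=1, q_{-2}=1, q_{-1}=0:
  i=0: a_0=2, p_0 = 2*1 + 0 = 2, q_0 = 2*0 + 1 = 1.
  i=1: a_1=1, p_1 = 1*2 + 1 = 3, q_1 = 1*1 + 0 = 1.
  i=2: a_2=7, p_2 = 7*3 + 2 = 23, q_2 = 7*1 + 1 = 8.
  i=3: a_3=8, p_3 = 8*23 + 3 = 187, q_3 = 8*8 + 1 = 65.
  i=4: a_4=2, p_4 = 2*187 + 23 = 397, q_4 = 2*65 + 8 = 138.

2/1, 3/1, 23/8, 187/65, 397/138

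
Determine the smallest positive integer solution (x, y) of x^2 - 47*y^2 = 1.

First expand sqrt(47) as a continued fraction. With x_i = (sqrt(47) + m_i)/d_i and (m_0, d_0) = (0, 1): a_0 = floor(sqrt(47)) = 6, since 6^2 = 36 <= 47 < 49 = 7^2.
Iterate m_{i+1} = d_i*a_i - m_i, d_{i+1} = (47 - m_{i+1}^2)/d_i, a_{i+1} = floor((a_0 + m_{i+1})/d_{i+1}):
  m_1 = 1*6 - 0 = 6, d_1 = (47 - 6^2)/1 = 11/1 = 11, a_1 = floor((6 + 6)/11) = 1.
  m_2 = 11*1 - 6 = 5, d_2 = (47 - 5^2)/11 = 22/11 = 2, a_2 = floor((6 + 5)/2) = 5.
  m_3 = 2*5 - 5 = 5, d_3 = (47 - 5^2)/2 = 22/2 = 11, a_3 = floor((6 + 5)/11) = 1.
  m_4 = 11*1 - 5 = 6, d_4 = (47 - 6^2)/11 = 11/11 = 1, a_4 = floor((6 + 6)/1) = 12.
  m_5 = 1*12 - 6 = 6, d_5 = (47 - 6^2)/1 = 11/1 = 11: (m_5, d_5) = (m_1, d_1) = (6, 11), so from here the quotients repeat a_1, ..., a_4; the period length is 4.
So sqrt(47) = [6; (1, 5, 1, 12)] with period length k = 4.
k is even, so the fundamental solution of x^2 - 47y^2 = 1 is (p_{k-1}, q_{k-1}) = (p_3, q_3); compute convergents through index 3.
Convergents (p_i = a_i*p_{i-1} + p_{i-2}, q_i = a_i*q_{i-1} + q_{i-2} with p_{-2}=0, p_{-1}=1, q_{-2}=1, q_{-1}=0):
  i=0: a_0=6, p_0 = 6*1 + 0 = 6, q_0 = 6*0 + 1 = 1.
  i=1: a_1=1, p_1 = 1*6 + 1 = 7, q_1 = 1*1 + 0 = 1.
  i=2: a_2=5, p_2 = 5*7 + 6 = 41, q_2 = 5*1 + 1 = 6.
  i=3: a_3=1, p_3 = 1*41 + 7 = 48, q_3 = 1*6 + 1 = 7.
Check: 48^2 - 47*7^2 = 2304 - 2303 = 1, so (x, y) = (48, 7) solves the equation, and by the theorem it is the least positive solution.

(x, y) = (48, 7)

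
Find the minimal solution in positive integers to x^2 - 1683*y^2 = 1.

First expand sqrt(1683) as a continued fraction. With x_i = (sqrt(1683) + m_i)/d_i and (m_0, d_0) = (0, 1): a_0 = floor(sqrt(1683)) = 41, since 41^2 = 1681 <= 1683 < 1764 = 42^2.
Iterate m_{i+1} = d_i*a_i - m_i, d_{i+1} = (1683 - m_{i+1}^2)/d_i, a_{i+1} = floor((a_0 + m_{i+1})/d_{i+1}):
  m_1 = 1*41 - 0 = 41, d_1 = (1683 - 41^2)/1 = 2/1 = 2, a_1 = floor((41 + 41)/2) = 41.
  m_2 = 2*41 - 41 = 41, d_2 = (1683 - 41^2)/2 = 2/2 = 1, a_2 = floor((41 + 41)/1) = 82.
  m_3 = 1*82 - 41 = 41, d_3 = (1683 - 41^2)/1 = 2/1 = 2: (m_3, d_3) = (m_1, d_1) = (41, 2), so from here the quotients repeat a_1, a_2; the period length is 2.
So sqrt(1683) = [41; (41, 82)] with period length k = 2.
k is even, so the fundamental solution of x^2 - 1683y^2 = 1 is (p_{k-1}, q_{k-1}) = (p_1, q_1); compute convergents through index 1.
Convergents (p_i = a_i*p_{i-1} + p_{i-2}, q_i = a_i*q_{i-1} + q_{i-2} with p_{-2}=0, p_{-1}=1, q_{-2}=1, q_{-1}=0):
  i=0: a_0=41, p_0 = 41*1 + 0 = 41, q_0 = 41*0 + 1 = 1.
  i=1: a_1=41, p_1 = 41*41 + 1 = 1682, q_1 = 41*1 + 0 = 41.
Check: 1682^2 - 1683*41^2 = 2829124 - 2829123 = 1, so (x, y) = (1682, 41) solves the equation, and by the theorem it is the least positive solution.

(x, y) = (1682, 41)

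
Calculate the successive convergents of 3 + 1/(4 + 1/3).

3/1, 13/4, 42/13

Using the convergent recurrence p_i = a_i*p_{i-1} + p_{i-2}, q_i = a_i*q_{i-1} + q_{i-2} with p_{-2}=0, p_{-1}=1, q_{-2}=1, q_{-1}=0:
  i=0: a_0=3, p_0 = 3*1 + 0 = 3, q_0 = 3*0 + 1 = 1.
  i=1: a_1=4, p_1 = 4*3 + 1 = 13, q_1 = 4*1 + 0 = 4.
  i=2: a_2=3, p_2 = 3*13 + 3 = 42, q_2 = 3*4 + 1 = 13.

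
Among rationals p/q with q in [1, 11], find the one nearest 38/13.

Expand x = 38/13 as a continued fraction with the Euclidean algorithm:
  38 = 2*13 + 12, so a_0 = 2.
  13 = 1*12 + 1, so a_1 = 1.
  12 = 12*1 + 0, so a_2 = 12.
so x = [2; 1, 12].
Convergents (p_i = a_i*p_{i-1} + p_{i-2}, q_i = a_i*q_{i-1} + q_{i-2} with p_{-2}=0, p_{-1}=1, q_{-2}=1, q_{-1}=0), until the denominator exceeds 11:
  i=0: a_0=2, p_0 = 2*1 + 0 = 2, q_0 = 2*0 + 1 = 1.
  i=1: a_1=1, p_1 = 1*2 + 1 = 3, q_1 = 1*1 + 0 = 1.
  i=2: a_2=12, p_2 = 12*3 + 2 = 38, q_2 = 12*1 + 1 = 13.
q_2 = 13 > 11, so the last convergent with denominator <= 11 is p_1/q_1 = 3/1.
The closest fraction with denominator <= 11 is either p_1/q_1 or the intermediate fraction (k*p_1 + p_0)/(k*q_1 + q_0) with the largest k >= 1 whose denominator stays <= 11; these approach x as k grows, and every other convergent or intermediate fraction in range is farther away.
Largest k: floor((11 - q_0)/q_1) = floor((11 - 1)/1) = 10.
That gives (10*3 + 2)/(10*1 + 1) = 32/11.
Compare the errors: |x - 3/1| = |38*1 - 3*13|/(13*1) = 1/13, and |x - 32/11| = |38*11 - 32*13|/(13*11) = 2/143.
Cross-multiplying, 2*13 = 26 < 143 = 1*143, so 2/143 is smaller: the intermediate fraction 32/11 is closer to x than 3/1.

32/11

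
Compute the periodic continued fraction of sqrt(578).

[24; (24, 48)]

Write x_i = (sqrt(578) + m_i)/d_i with (m_0, d_0) = (0, 1). a_0 = floor(sqrt(578)) = 24, since 24^2 = 576 <= 578 < 625 = 25^2.
Iterate m_{i+1} = d_i*a_i - m_i, d_{i+1} = (578 - m_{i+1}^2)/d_i, a_{i+1} = floor((a_0 + m_{i+1})/d_{i+1}):
  m_1 = 1*24 - 0 = 24, d_1 = (578 - 24^2)/1 = 2/1 = 2, a_1 = floor((24 + 24)/2) = 24.
  m_2 = 2*24 - 24 = 24, d_2 = (578 - 24^2)/2 = 2/2 = 1, a_2 = floor((24 + 24)/1) = 48.
  m_3 = 1*48 - 24 = 24, d_3 = (578 - 24^2)/1 = 2/1 = 2: (m_3, d_3) = (m_1, d_1) = (24, 2), so from here the quotients repeat a_1, a_2; the period length is 2.
Hence the expansion of sqrt(578) is a_0 = 24 followed by the repeating block 24, 48 (period 2).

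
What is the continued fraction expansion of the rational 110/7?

[15; 1, 2, 2]

Run the Euclidean algorithm on 110 and 7; the successive quotients are the partial quotients a_0, a_1, ... (each step inverts the fractional part left over by the previous one):
  110 = 15*7 + 5, so a_0 = 15.
  7 = 1*5 + 2, so a_1 = 1.
  5 = 2*2 + 1, so a_2 = 2.
  2 = 2*1 + 0, so a_3 = 2.
The remainder reaches 0 after 4 divisions, so the expansion has 4 partial quotients, read off in order.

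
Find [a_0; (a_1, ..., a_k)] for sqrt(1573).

[39; (1, 1, 1, 19, 6, 19, 1, 1, 1, 78)]

Write x_i = (sqrt(1573) + m_i)/d_i with (m_0, d_0) = (0, 1). a_0 = floor(sqrt(1573)) = 39, since 39^2 = 1521 <= 1573 < 1600 = 40^2.
Iterate m_{i+1} = d_i*a_i - m_i, d_{i+1} = (1573 - m_{i+1}^2)/d_i, a_{i+1} = floor((a_0 + m_{i+1})/d_{i+1}):
  m_1 = 1*39 - 0 = 39, d_1 = (1573 - 39^2)/1 = 52/1 = 52, a_1 = floor((39 + 39)/52) = 1.
  m_2 = 52*1 - 39 = 13, d_2 = (1573 - 13^2)/52 = 1404/52 = 27, a_2 = floor((39 + 13)/27) = 1.
  m_3 = 27*1 - 13 = 14, d_3 = (1573 - 14^2)/27 = 1377/27 = 51, a_3 = floor((39 + 14)/51) = 1.
  m_4 = 51*1 - 14 = 37, d_4 = (1573 - 37^2)/51 = 204/51 = 4, a_4 = floor((39 + 37)/4) = 19.
  m_5 = 4*19 - 37 = 39, d_5 = (1573 - 39^2)/4 = 52/4 = 13, a_5 = floor((39 + 39)/13) = 6.
  m_6 = 13*6 - 39 = 39, d_6 = (1573 - 39^2)/13 = 52/13 = 4, a_6 = floor((39 + 39)/4) = 19.
  m_7 = 4*19 - 39 = 37, d_7 = (1573 - 37^2)/4 = 204/4 = 51, a_7 = floor((39 + 37)/51) = 1.
  m_8 = 51*1 - 37 = 14, d_8 = (1573 - 14^2)/51 = 1377/51 = 27, a_8 = floor((39 + 14)/27) = 1.
  m_9 = 27*1 - 14 = 13, d_9 = (1573 - 13^2)/27 = 1404/27 = 52, a_9 = floor((39 + 13)/52) = 1.
  m_10 = 52*1 - 13 = 39, d_10 = (1573 - 39^2)/52 = 52/52 = 1, a_10 = floor((39 + 39)/1) = 78.
  m_11 = 1*78 - 39 = 39, d_11 = (1573 - 39^2)/1 = 52/1 = 52: (m_11, d_11) = (m_1, d_1) = (39, 52), so from here the quotients repeat a_1, ..., a_10; the period length is 10.
Hence the expansion of sqrt(1573) is a_0 = 39 followed by the repeating block 1, 1, 1, 19, 6, 19, 1, 1, 1, 78 (period 10).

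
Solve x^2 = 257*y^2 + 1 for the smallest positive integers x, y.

(x, y) = (513, 32)

First expand sqrt(257) as a continued fraction. With x_i = (sqrt(257) + m_i)/d_i and (m_0, d_0) = (0, 1): a_0 = floor(sqrt(257)) = 16, since 16^2 = 256 <= 257 < 289 = 17^2.
Iterate m_{i+1} = d_i*a_i - m_i, d_{i+1} = (257 - m_{i+1}^2)/d_i, a_{i+1} = floor((a_0 + m_{i+1})/d_{i+1}):
  m_1 = 1*16 - 0 = 16, d_1 = (257 - 16^2)/1 = 1/1 = 1, a_1 = floor((16 + 16)/1) = 32.
  m_2 = 1*32 - 16 = 16, d_2 = (257 - 16^2)/1 = 1/1 = 1: (m_2, d_2) = (m_1, d_1) = (16, 1), so from here the quotient a_1 repeats; the period length is 1.
So sqrt(257) = [16; (32)] with period length k = 1.
k is odd, so (p_{k-1}, q_{k-1}) only solves x^2 - 257y^2 = -1 and the fundamental solution of x^2 - 257y^2 = 1 is (p_{2k-1}, q_{2k-1}) = (p_1, q_1); compute convergents through index 1, running through the period twice.
Convergents (p_i = a_i*p_{i-1} + p_{i-2}, q_i = a_i*q_{i-1} + q_{i-2} with p_{-2}=0, p_{-1}=1, q_{-2}=1, q_{-1}=0):
  i=0: a_0=16, p_0 = 16*1 + 0 = 16, q_0 = 16*0 + 1 = 1.
  i=1: a_1=32, p_1 = 32*16 + 1 = 513, q_1 = 32*1 + 0 = 32.
Indeed p_0^2 - 257*q_0^2 = 256 - 257 = -1, not +1.
Check: 513^2 - 257*32^2 = 263169 - 263168 = 1, so (x, y) = (513, 32) solves the equation, and by the theorem it is the least positive solution.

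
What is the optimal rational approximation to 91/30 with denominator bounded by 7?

Expand x = 91/30 as a continued fraction with the Euclidean algorithm:
  91 = 3*30 + 1, so a_0 = 3.
  30 = 30*1 + 0, so a_1 = 30.
so x = [3; 30].
Convergents (p_i = a_i*p_{i-1} + p_{i-2}, q_i = a_i*q_{i-1} + q_{i-2} with p_{-2}=0, p_{-1}=1, q_{-2}=1, q_{-1}=0), until the denominator exceeds 7:
  i=0: a_0=3, p_0 = 3*1 + 0 = 3, q_0 = 3*0 + 1 = 1.
  i=1: a_1=30, p_1 = 30*3 + 1 = 91, q_1 = 30*1 + 0 = 30.
q_1 = 30 > 7, so the last convergent with denominator <= 7 is p_0/q_0 = 3/1.
The closest fraction with denominator <= 7 is either p_0/q_0 or the intermediate fraction (k*p_0 + p_{-1})/(k*q_0 + q_{-1}) with the largest k >= 1 whose denominator stays <= 7; these approach x as k grows, and every other convergent or intermediate fraction in range is farther away.
Largest k: floor((7 - q_{-1})/q_0) = floor((7 - 0)/1) = 7 (using the seeds p_{-1} = 1, q_{-1} = 0).
That gives (7*3 + 1)/(7*1 + 0) = 22/7.
Compare the errors: |x - 3/1| = |91*1 - 3*30|/(30*1) = 1/30, and |x - 22/7| = |91*7 - 22*30|/(30*7) = 23/210.
Cross-multiplying, 1*210 = 210 < 690 = 23*30, so 1/30 is smaller: the convergent 3/1 is closer to x than 22/7.

3/1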